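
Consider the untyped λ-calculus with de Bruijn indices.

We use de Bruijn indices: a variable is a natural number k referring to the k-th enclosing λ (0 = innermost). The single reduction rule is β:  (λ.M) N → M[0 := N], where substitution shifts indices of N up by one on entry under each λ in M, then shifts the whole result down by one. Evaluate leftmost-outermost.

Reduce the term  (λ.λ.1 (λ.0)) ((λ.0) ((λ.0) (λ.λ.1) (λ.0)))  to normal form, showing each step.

Answer: normal form = λ.λ.0  (in 5 steps)

Derivation:
  start: (λ.λ.1 (λ.0)) ((λ.0) ((λ.0) (λ.λ.1) (λ.0)))
  [1] λ.(λ.0) ((λ.0) (λ.λ.1) (λ.0)) (λ.0)
  [2] λ.(λ.0) (λ.λ.1) (λ.0) (λ.0)
  [3] λ.(λ.λ.1) (λ.0) (λ.0)
  [4] λ.(λ.λ.0) (λ.0)
  [5] λ.λ.0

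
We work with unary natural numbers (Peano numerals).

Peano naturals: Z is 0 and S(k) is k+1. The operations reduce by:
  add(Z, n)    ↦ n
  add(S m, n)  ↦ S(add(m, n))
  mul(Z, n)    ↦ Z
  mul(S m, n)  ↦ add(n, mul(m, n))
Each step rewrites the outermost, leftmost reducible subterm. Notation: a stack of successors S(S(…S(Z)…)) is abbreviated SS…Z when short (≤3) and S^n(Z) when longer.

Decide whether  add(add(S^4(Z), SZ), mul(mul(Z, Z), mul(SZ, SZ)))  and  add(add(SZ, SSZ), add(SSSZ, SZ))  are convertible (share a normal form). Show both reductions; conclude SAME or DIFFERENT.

Answer: DIFFERENT — A ⇓ S^5(Z), B ⇓ S^7(Z)

Working:
Term A:
  start: add(add(S^4(Z), SZ), mul(mul(Z, Z), mul(SZ, SZ)))
  step 1: add(S(add(SSSZ, SZ)), mul(mul(Z, Z), mul(SZ, SZ)))
  step 2: S(add(add(SSSZ, SZ), mul(mul(Z, Z), mul(SZ, SZ))))
  step 3: S(add(S(add(SSZ, SZ)), mul(mul(Z, Z), mul(SZ, SZ))))
  step 4: S(S(add(add(SSZ, SZ), mul(mul(Z, Z), mul(SZ, SZ)))))
  step 5: S(S(add(S(add(SZ, SZ)), mul(mul(Z, Z), mul(SZ, SZ)))))
  step 6: S(S(S(add(add(SZ, SZ), mul(mul(Z, Z), mul(SZ, SZ))))))
  step 7: S(S(S(add(S(add(Z, SZ)), mul(mul(Z, Z), mul(SZ, SZ))))))
  step 8: S(S(S(S(add(add(Z, SZ), mul(mul(Z, Z), mul(SZ, SZ)))))))
  step 9: S(S(S(S(add(SZ, mul(mul(Z, Z), mul(SZ, SZ)))))))
  step 10: S(S(S(S(S(add(Z, mul(mul(Z, Z), mul(SZ, SZ))))))))
  step 11: S(S(S(S(S(mul(mul(Z, Z), mul(SZ, SZ)))))))
  step 12: S(S(S(S(S(mul(Z, mul(SZ, SZ)))))))
  step 13: S^5(Z)

Term B:
  start: add(add(SZ, SSZ), add(SSSZ, SZ))
  step 1: add(S(add(Z, SSZ)), add(SSSZ, SZ))
  step 2: S(add(add(Z, SSZ), add(SSSZ, SZ)))
  step 3: S(add(SSZ, add(SSSZ, SZ)))
  step 4: S(S(add(SZ, add(SSSZ, SZ))))
  step 5: S(S(S(add(Z, add(SSSZ, SZ)))))
  step 6: S(S(S(add(SSSZ, SZ))))
  step 7: S(S(S(S(add(SSZ, SZ)))))
  step 8: S(S(S(S(S(add(SZ, SZ))))))
  step 9: S(S(S(S(S(S(add(Z, SZ)))))))
  step 10: S^7(Z)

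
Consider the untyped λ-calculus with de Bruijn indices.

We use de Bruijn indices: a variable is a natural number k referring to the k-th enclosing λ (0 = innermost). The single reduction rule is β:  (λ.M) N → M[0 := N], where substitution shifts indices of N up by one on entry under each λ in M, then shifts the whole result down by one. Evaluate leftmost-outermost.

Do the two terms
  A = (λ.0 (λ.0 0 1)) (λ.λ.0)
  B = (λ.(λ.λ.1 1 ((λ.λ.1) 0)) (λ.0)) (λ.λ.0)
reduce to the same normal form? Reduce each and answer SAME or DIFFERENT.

Answer: DIFFERENT — A ⇓ λ.0, B ⇓ λ.λ.1

Working:
Term A:
  start: (λ.0 (λ.0 0 1)) (λ.λ.0)
  step 1: (λ.λ.0) (λ.0 0 (λ.λ.0))
  step 2: λ.0

Term B:
  start: (λ.(λ.λ.1 1 ((λ.λ.1) 0)) (λ.0)) (λ.λ.0)
  step 1: (λ.λ.1 1 ((λ.λ.1) 0)) (λ.0)
  step 2: λ.(λ.0) (λ.0) ((λ.λ.1) 0)
  step 3: λ.(λ.0) ((λ.λ.1) 0)
  step 4: λ.(λ.λ.1) 0
  step 5: λ.λ.1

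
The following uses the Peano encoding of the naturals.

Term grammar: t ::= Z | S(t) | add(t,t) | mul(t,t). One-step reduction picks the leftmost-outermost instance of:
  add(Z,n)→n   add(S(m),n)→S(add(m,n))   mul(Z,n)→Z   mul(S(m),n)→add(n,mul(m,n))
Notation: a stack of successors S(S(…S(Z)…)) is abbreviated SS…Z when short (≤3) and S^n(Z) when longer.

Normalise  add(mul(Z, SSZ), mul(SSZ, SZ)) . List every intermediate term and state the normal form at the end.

Answer: normal form = SSZ  (in 9 steps)

Derivation:
  start: add(mul(Z, SSZ), mul(SSZ, SZ))
  [1] add(Z, mul(SSZ, SZ))
  [2] mul(SSZ, SZ)
  [3] add(SZ, mul(SZ, SZ))
  [4] S(add(Z, mul(SZ, SZ)))
  [5] S(mul(SZ, SZ))
  [6] S(add(SZ, mul(Z, SZ)))
  [7] S(S(add(Z, mul(Z, SZ))))
  [8] S(S(mul(Z, SZ)))
  [9] SSZ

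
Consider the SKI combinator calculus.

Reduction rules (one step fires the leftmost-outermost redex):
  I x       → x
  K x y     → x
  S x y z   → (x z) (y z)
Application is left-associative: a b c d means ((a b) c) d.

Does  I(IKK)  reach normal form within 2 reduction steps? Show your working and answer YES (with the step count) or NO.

  start: I(IKK)
  →1  IKK
  →2  KK

Answer: YES — reaches normal form KK in 2 ≤ 2 steps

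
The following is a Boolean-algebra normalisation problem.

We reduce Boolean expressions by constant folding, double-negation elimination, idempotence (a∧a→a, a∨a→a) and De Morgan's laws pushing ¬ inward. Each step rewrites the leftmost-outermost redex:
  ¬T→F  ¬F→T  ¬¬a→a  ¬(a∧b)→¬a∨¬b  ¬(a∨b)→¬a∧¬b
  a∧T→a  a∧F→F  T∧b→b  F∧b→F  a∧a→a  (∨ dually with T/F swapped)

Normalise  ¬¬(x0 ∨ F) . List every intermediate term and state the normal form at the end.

Answer: normal form = x0  (in 2 steps)

Working:
  start: ¬¬(x0 ∨ F)
  →1  x0 ∨ F
  →2  x0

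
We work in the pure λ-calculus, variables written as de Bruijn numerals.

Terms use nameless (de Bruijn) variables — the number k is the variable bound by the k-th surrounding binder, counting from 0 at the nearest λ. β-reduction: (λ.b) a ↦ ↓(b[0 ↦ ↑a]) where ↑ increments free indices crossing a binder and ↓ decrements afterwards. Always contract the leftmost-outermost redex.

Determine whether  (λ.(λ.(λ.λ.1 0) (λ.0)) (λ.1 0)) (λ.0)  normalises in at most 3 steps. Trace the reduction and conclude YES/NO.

  start: (λ.(λ.(λ.λ.1 0) (λ.0)) (λ.1 0)) (λ.0)
  step 1: (λ.(λ.λ.1 0) (λ.0)) (λ.(λ.0) 0)
  step 2: (λ.λ.1 0) (λ.0)
  step 3: λ.(λ.0) 0

Answer: NO — after 3 steps the term is λ.(λ.0) 0, not yet normal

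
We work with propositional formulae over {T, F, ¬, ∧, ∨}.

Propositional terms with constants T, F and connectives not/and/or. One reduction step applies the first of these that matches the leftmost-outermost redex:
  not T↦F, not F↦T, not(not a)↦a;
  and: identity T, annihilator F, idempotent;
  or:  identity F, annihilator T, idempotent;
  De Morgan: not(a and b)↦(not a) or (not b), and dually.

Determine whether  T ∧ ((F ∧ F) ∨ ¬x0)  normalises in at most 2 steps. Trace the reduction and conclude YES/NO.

  start: T ∧ ((F ∧ F) ∨ ¬x0)
  step 1: (F ∧ F) ∨ ¬x0
  step 2: F ∨ ¬x0

Answer: NO — after 2 steps the term is F ∨ ¬x0, not yet normal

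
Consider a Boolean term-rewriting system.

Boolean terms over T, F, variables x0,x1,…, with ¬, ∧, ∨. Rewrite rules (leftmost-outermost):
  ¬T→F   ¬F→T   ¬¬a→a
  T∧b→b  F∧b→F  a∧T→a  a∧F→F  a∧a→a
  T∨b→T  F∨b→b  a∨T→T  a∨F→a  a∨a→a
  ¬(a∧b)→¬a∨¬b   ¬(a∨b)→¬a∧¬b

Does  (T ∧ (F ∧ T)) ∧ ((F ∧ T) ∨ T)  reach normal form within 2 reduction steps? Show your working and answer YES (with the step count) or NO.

  start: (T ∧ (F ∧ T)) ∧ ((F ∧ T) ∨ T)
  →1  (F ∧ T) ∧ ((F ∧ T) ∨ T)
  →2  F ∧ ((F ∧ T) ∨ T)

Answer: NO — after 2 steps the term is F ∧ ((F ∧ T) ∨ T), not yet normal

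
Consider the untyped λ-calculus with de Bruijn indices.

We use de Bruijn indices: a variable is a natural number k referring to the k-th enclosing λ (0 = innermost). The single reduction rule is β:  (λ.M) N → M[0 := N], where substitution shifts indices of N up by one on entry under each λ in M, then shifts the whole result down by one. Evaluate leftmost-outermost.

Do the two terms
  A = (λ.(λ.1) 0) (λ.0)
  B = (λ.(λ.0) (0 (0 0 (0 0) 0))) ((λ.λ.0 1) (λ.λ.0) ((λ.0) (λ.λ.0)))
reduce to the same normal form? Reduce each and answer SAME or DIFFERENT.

Answer: SAME — A ⇓ λ.0, B ⇓ λ.0

Reduction:
Term A:
  start: (λ.(λ.1) 0) (λ.0)
  [1] (λ.λ.0) (λ.0)
  [2] λ.0

Term B:
  start: (λ.(λ.0) (0 (0 0 (0 0) 0))) ((λ.λ.0 1) (λ.λ.0) ((λ.0) (λ.λ.0)))
  [1] (λ.0) ((λ.λ.0 1) (λ.λ.0) ((λ.0) (λ.λ.0)) ((λ.λ.0 1) (λ.λ.0) ((λ.0) (λ.λ.0)) ((λ.λ.0 1) (λ.λ.0) ((λ.0) (λ.λ.0))) ((λ.λ.0 1) (λ.λ.0) ((λ.0) (λ.λ.0)) ((λ.λ.0 1) (λ.λ.0) ((λ.0) (λ.λ.0)))) ((λ.λ.0 1) (λ.λ.0) ((λ.0) (λ.λ.0)))))
  [2] (λ.λ.0 1) (λ.λ.0) ((λ.0) (λ.λ.0)) ((λ.λ.0 1) (λ.λ.0) ((λ.0) (λ.λ.0)) ((λ.λ.0 1) (λ.λ.0) ((λ.0) (λ.λ.0))) ((λ.λ.0 1) (λ.λ.0) ((λ.0) (λ.λ.0)) ((λ.λ.0 1) (λ.λ.0) ((λ.0) (λ.λ.0)))) ((λ.λ.0 1) (λ.λ.0) ((λ.0) (λ.λ.0))))
  [3] (λ.0 (λ.λ.0)) ((λ.0) (λ.λ.0)) ((λ.λ.0 1) (λ.λ.0) ((λ.0) (λ.λ.0)) ((λ.λ.0 1) (λ.λ.0) ((λ.0) (λ.λ.0))) ((λ.λ.0 1) (λ.λ.0) ((λ.0) (λ.λ.0)) ((λ.λ.0 1) (λ.λ.0) ((λ.0) (λ.λ.0)))) ((λ.λ.0 1) (λ.λ.0) ((λ.0) (λ.λ.0))))
  [4] (λ.0) (λ.λ.0) (λ.λ.0) ((λ.λ.0 1) (λ.λ.0) ((λ.0) (λ.λ.0)) ((λ.λ.0 1) (λ.λ.0) ((λ.0) (λ.λ.0))) ((λ.λ.0 1) (λ.λ.0) ((λ.0) (λ.λ.0)) ((λ.λ.0 1) (λ.λ.0) ((λ.0) (λ.λ.0)))) ((λ.λ.0 1) (λ.λ.0) ((λ.0) (λ.λ.0))))
  [5] (λ.λ.0) (λ.λ.0) ((λ.λ.0 1) (λ.λ.0) ((λ.0) (λ.λ.0)) ((λ.λ.0 1) (λ.λ.0) ((λ.0) (λ.λ.0))) ((λ.λ.0 1) (λ.λ.0) ((λ.0) (λ.λ.0)) ((λ.λ.0 1) (λ.λ.0) ((λ.0) (λ.λ.0)))) ((λ.λ.0 1) (λ.λ.0) ((λ.0) (λ.λ.0))))
  [6] (λ.0) ((λ.λ.0 1) (λ.λ.0) ((λ.0) (λ.λ.0)) ((λ.λ.0 1) (λ.λ.0) ((λ.0) (λ.λ.0))) ((λ.λ.0 1) (λ.λ.0) ((λ.0) (λ.λ.0)) ((λ.λ.0 1) (λ.λ.0) ((λ.0) (λ.λ.0)))) ((λ.λ.0 1) (λ.λ.0) ((λ.0) (λ.λ.0))))
  [7] (λ.λ.0 1) (λ.λ.0) ((λ.0) (λ.λ.0)) ((λ.λ.0 1) (λ.λ.0) ((λ.0) (λ.λ.0))) ((λ.λ.0 1) (λ.λ.0) ((λ.0) (λ.λ.0)) ((λ.λ.0 1) (λ.λ.0) ((λ.0) (λ.λ.0)))) ((λ.λ.0 1) (λ.λ.0) ((λ.0) (λ.λ.0)))
  [8] (λ.0 (λ.λ.0)) ((λ.0) (λ.λ.0)) ((λ.λ.0 1) (λ.λ.0) ((λ.0) (λ.λ.0))) ((λ.λ.0 1) (λ.λ.0) ((λ.0) (λ.λ.0)) ((λ.λ.0 1) (λ.λ.0) ((λ.0) (λ.λ.0)))) ((λ.λ.0 1) (λ.λ.0) ((λ.0) (λ.λ.0)))
  [9] (λ.0) (λ.λ.0) (λ.λ.0) ((λ.λ.0 1) (λ.λ.0) ((λ.0) (λ.λ.0))) ((λ.λ.0 1) (λ.λ.0) ((λ.0) (λ.λ.0)) ((λ.λ.0 1) (λ.λ.0) ((λ.0) (λ.λ.0)))) ((λ.λ.0 1) (λ.λ.0) ((λ.0) (λ.λ.0)))
  [10] (λ.λ.0) (λ.λ.0) ((λ.λ.0 1) (λ.λ.0) ((λ.0) (λ.λ.0))) ((λ.λ.0 1) (λ.λ.0) ((λ.0) (λ.λ.0)) ((λ.λ.0 1) (λ.λ.0) ((λ.0) (λ.λ.0)))) ((λ.λ.0 1) (λ.λ.0) ((λ.0) (λ.λ.0)))
  [11] (λ.0) ((λ.λ.0 1) (λ.λ.0) ((λ.0) (λ.λ.0))) ((λ.λ.0 1) (λ.λ.0) ((λ.0) (λ.λ.0)) ((λ.λ.0 1) (λ.λ.0) ((λ.0) (λ.λ.0)))) ((λ.λ.0 1) (λ.λ.0) ((λ.0) (λ.λ.0)))
  [12] (λ.λ.0 1) (λ.λ.0) ((λ.0) (λ.λ.0)) ((λ.λ.0 1) (λ.λ.0) ((λ.0) (λ.λ.0)) ((λ.λ.0 1) (λ.λ.0) ((λ.0) (λ.λ.0)))) ((λ.λ.0 1) (λ.λ.0) ((λ.0) (λ.λ.0)))
  [13] (λ.0 (λ.λ.0)) ((λ.0) (λ.λ.0)) ((λ.λ.0 1) (λ.λ.0) ((λ.0) (λ.λ.0)) ((λ.λ.0 1) (λ.λ.0) ((λ.0) (λ.λ.0)))) ((λ.λ.0 1) (λ.λ.0) ((λ.0) (λ.λ.0)))
  [14] (λ.0) (λ.λ.0) (λ.λ.0) ((λ.λ.0 1) (λ.λ.0) ((λ.0) (λ.λ.0)) ((λ.λ.0 1) (λ.λ.0) ((λ.0) (λ.λ.0)))) ((λ.λ.0 1) (λ.λ.0) ((λ.0) (λ.λ.0)))
  [15] (λ.λ.0) (λ.λ.0) ((λ.λ.0 1) (λ.λ.0) ((λ.0) (λ.λ.0)) ((λ.λ.0 1) (λ.λ.0) ((λ.0) (λ.λ.0)))) ((λ.λ.0 1) (λ.λ.0) ((λ.0) (λ.λ.0)))
  [16] (λ.0) ((λ.λ.0 1) (λ.λ.0) ((λ.0) (λ.λ.0)) ((λ.λ.0 1) (λ.λ.0) ((λ.0) (λ.λ.0)))) ((λ.λ.0 1) (λ.λ.0) ((λ.0) (λ.λ.0)))
  [17] (λ.λ.0 1) (λ.λ.0) ((λ.0) (λ.λ.0)) ((λ.λ.0 1) (λ.λ.0) ((λ.0) (λ.λ.0))) ((λ.λ.0 1) (λ.λ.0) ((λ.0) (λ.λ.0)))
  [18] (λ.0 (λ.λ.0)) ((λ.0) (λ.λ.0)) ((λ.λ.0 1) (λ.λ.0) ((λ.0) (λ.λ.0))) ((λ.λ.0 1) (λ.λ.0) ((λ.0) (λ.λ.0)))
  [19] (λ.0) (λ.λ.0) (λ.λ.0) ((λ.λ.0 1) (λ.λ.0) ((λ.0) (λ.λ.0))) ((λ.λ.0 1) (λ.λ.0) ((λ.0) (λ.λ.0)))
  [20] (λ.λ.0) (λ.λ.0) ((λ.λ.0 1) (λ.λ.0) ((λ.0) (λ.λ.0))) ((λ.λ.0 1) (λ.λ.0) ((λ.0) (λ.λ.0)))
  [21] (λ.0) ((λ.λ.0 1) (λ.λ.0) ((λ.0) (λ.λ.0))) ((λ.λ.0 1) (λ.λ.0) ((λ.0) (λ.λ.0)))
  [22] (λ.λ.0 1) (λ.λ.0) ((λ.0) (λ.λ.0)) ((λ.λ.0 1) (λ.λ.0) ((λ.0) (λ.λ.0)))
  [23] (λ.0 (λ.λ.0)) ((λ.0) (λ.λ.0)) ((λ.λ.0 1) (λ.λ.0) ((λ.0) (λ.λ.0)))
  [24] (λ.0) (λ.λ.0) (λ.λ.0) ((λ.λ.0 1) (λ.λ.0) ((λ.0) (λ.λ.0)))
  [25] (λ.λ.0) (λ.λ.0) ((λ.λ.0 1) (λ.λ.0) ((λ.0) (λ.λ.0)))
  [26] (λ.0) ((λ.λ.0 1) (λ.λ.0) ((λ.0) (λ.λ.0)))
  [27] (λ.λ.0 1) (λ.λ.0) ((λ.0) (λ.λ.0))
  [28] (λ.0 (λ.λ.0)) ((λ.0) (λ.λ.0))
  [29] (λ.0) (λ.λ.0) (λ.λ.0)
  [30] (λ.λ.0) (λ.λ.0)
  [31] λ.0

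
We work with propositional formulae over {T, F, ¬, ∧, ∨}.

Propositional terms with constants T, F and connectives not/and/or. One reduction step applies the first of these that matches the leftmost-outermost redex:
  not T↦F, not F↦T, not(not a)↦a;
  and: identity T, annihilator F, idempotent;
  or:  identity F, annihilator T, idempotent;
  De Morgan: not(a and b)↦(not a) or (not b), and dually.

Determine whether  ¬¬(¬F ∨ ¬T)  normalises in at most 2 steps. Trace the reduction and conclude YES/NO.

  start: ¬¬(¬F ∨ ¬T)
  [1] ¬F ∨ ¬T
  [2] T ∨ ¬T

Answer: NO — after 2 steps the term is T ∨ ¬T, not yet normal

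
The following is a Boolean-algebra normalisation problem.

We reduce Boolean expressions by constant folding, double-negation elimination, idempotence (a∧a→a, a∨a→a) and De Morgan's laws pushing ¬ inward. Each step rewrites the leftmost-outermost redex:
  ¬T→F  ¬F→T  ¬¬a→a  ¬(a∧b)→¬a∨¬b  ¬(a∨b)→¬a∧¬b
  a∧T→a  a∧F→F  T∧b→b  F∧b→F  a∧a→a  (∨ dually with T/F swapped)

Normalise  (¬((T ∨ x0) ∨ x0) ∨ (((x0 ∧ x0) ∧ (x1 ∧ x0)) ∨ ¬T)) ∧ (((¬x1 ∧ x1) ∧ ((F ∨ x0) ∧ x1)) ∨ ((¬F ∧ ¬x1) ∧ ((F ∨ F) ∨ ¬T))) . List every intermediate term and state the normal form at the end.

  start: (¬((T ∨ x0) ∨ x0) ∨ (((x0 ∧ x0) ∧ (x1 ∧ x0)) ∨ ¬T)) ∧ (((¬x1 ∧ x1) ∧ ((F ∨ x0) ∧ x1)) ∨ ((¬F ∧ ¬x1) ∧ ((F ∨ F) ∨ ¬T)))
  [1] ((¬(T ∨ x0) ∧ ¬x0) ∨ (((x0 ∧ x0) ∧ (x1 ∧ x0)) ∨ ¬T)) ∧ (((¬x1 ∧ x1) ∧ ((F ∨ x0) ∧ x1)) ∨ ((¬F ∧ ¬x1) ∧ ((F ∨ F) ∨ ¬T)))
  [2] (((¬T ∧ ¬x0) ∧ ¬x0) ∨ (((x0 ∧ x0) ∧ (x1 ∧ x0)) ∨ ¬T)) ∧ (((¬x1 ∧ x1) ∧ ((F ∨ x0) ∧ x1)) ∨ ((¬F ∧ ¬x1) ∧ ((F ∨ F) ∨ ¬T)))
  [3] (((F ∧ ¬x0) ∧ ¬x0) ∨ (((x0 ∧ x0) ∧ (x1 ∧ x0)) ∨ ¬T)) ∧ (((¬x1 ∧ x1) ∧ ((F ∨ x0) ∧ x1)) ∨ ((¬F ∧ ¬x1) ∧ ((F ∨ F) ∨ ¬T)))
  [4] ((F ∧ ¬x0) ∨ (((x0 ∧ x0) ∧ (x1 ∧ x0)) ∨ ¬T)) ∧ (((¬x1 ∧ x1) ∧ ((F ∨ x0) ∧ x1)) ∨ ((¬F ∧ ¬x1) ∧ ((F ∨ F) ∨ ¬T)))
  [5] (F ∨ (((x0 ∧ x0) ∧ (x1 ∧ x0)) ∨ ¬T)) ∧ (((¬x1 ∧ x1) ∧ ((F ∨ x0) ∧ x1)) ∨ ((¬F ∧ ¬x1) ∧ ((F ∨ F) ∨ ¬T)))
  [6] (((x0 ∧ x0) ∧ (x1 ∧ x0)) ∨ ¬T) ∧ (((¬x1 ∧ x1) ∧ ((F ∨ x0) ∧ x1)) ∨ ((¬F ∧ ¬x1) ∧ ((F ∨ F) ∨ ¬T)))
  [7] ((x0 ∧ (x1 ∧ x0)) ∨ ¬T) ∧ (((¬x1 ∧ x1) ∧ ((F ∨ x0) ∧ x1)) ∨ ((¬F ∧ ¬x1) ∧ ((F ∨ F) ∨ ¬T)))
  [8] ((x0 ∧ (x1 ∧ x0)) ∨ F) ∧ (((¬x1 ∧ x1) ∧ ((F ∨ x0) ∧ x1)) ∨ ((¬F ∧ ¬x1) ∧ ((F ∨ F) ∨ ¬T)))
  [9] (x0 ∧ (x1 ∧ x0)) ∧ (((¬x1 ∧ x1) ∧ ((F ∨ x0) ∧ x1)) ∨ ((¬F ∧ ¬x1) ∧ ((F ∨ F) ∨ ¬T)))
  [10] (x0 ∧ (x1 ∧ x0)) ∧ (((¬x1 ∧ x1) ∧ (x0 ∧ x1)) ∨ ((¬F ∧ ¬x1) ∧ ((F ∨ F) ∨ ¬T)))
  [11] (x0 ∧ (x1 ∧ x0)) ∧ (((¬x1 ∧ x1) ∧ (x0 ∧ x1)) ∨ ((T ∧ ¬x1) ∧ ((F ∨ F) ∨ ¬T)))
  [12] (x0 ∧ (x1 ∧ x0)) ∧ (((¬x1 ∧ x1) ∧ (x0 ∧ x1)) ∨ (¬x1 ∧ ((F ∨ F) ∨ ¬T)))
  [13] (x0 ∧ (x1 ∧ x0)) ∧ (((¬x1 ∧ x1) ∧ (x0 ∧ x1)) ∨ (¬x1 ∧ (F ∨ ¬T)))
  [14] (x0 ∧ (x1 ∧ x0)) ∧ (((¬x1 ∧ x1) ∧ (x0 ∧ x1)) ∨ (¬x1 ∧ ¬T))
  [15] (x0 ∧ (x1 ∧ x0)) ∧ (((¬x1 ∧ x1) ∧ (x0 ∧ x1)) ∨ (¬x1 ∧ F))
  [16] (x0 ∧ (x1 ∧ x0)) ∧ (((¬x1 ∧ x1) ∧ (x0 ∧ x1)) ∨ F)
  [17] (x0 ∧ (x1 ∧ x0)) ∧ ((¬x1 ∧ x1) ∧ (x0 ∧ x1))

Answer: normal form = (x0 ∧ (x1 ∧ x0)) ∧ ((¬x1 ∧ x1) ∧ (x0 ∧ x1))  (in 17 steps)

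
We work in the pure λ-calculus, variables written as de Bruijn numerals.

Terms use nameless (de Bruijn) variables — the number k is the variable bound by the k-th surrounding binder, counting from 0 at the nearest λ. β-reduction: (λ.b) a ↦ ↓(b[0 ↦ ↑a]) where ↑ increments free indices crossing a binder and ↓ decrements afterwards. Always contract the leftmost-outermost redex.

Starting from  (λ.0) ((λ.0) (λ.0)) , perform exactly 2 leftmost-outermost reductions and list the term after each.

Answer: after 2 steps: λ.0

Derivation:
  start: (λ.0) ((λ.0) (λ.0))
  [1] (λ.0) (λ.0)
  [2] λ.0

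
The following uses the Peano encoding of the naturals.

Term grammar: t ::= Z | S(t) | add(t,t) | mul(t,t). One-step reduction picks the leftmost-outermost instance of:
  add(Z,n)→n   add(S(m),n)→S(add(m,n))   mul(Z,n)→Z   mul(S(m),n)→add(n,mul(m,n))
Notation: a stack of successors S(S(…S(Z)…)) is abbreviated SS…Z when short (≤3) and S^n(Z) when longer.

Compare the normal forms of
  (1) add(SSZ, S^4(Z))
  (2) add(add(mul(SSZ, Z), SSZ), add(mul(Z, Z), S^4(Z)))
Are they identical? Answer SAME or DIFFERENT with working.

Answer: SAME — A ⇓ S^6(Z), B ⇓ S^6(Z)

Derivation:
Term A:
  start: add(SSZ, S^4(Z))
  [1] S(add(SZ, S^4(Z)))
  [2] S(S(add(Z, S^4(Z))))
  [3] S^6(Z)

Term B:
  start: add(add(mul(SSZ, Z), SSZ), add(mul(Z, Z), S^4(Z)))
  [1] add(add(add(Z, mul(SZ, Z)), SSZ), add(mul(Z, Z), S^4(Z)))
  [2] add(add(mul(SZ, Z), SSZ), add(mul(Z, Z), S^4(Z)))
  [3] add(add(add(Z, mul(Z, Z)), SSZ), add(mul(Z, Z), S^4(Z)))
  [4] add(add(mul(Z, Z), SSZ), add(mul(Z, Z), S^4(Z)))
  [5] add(add(Z, SSZ), add(mul(Z, Z), S^4(Z)))
  [6] add(SSZ, add(mul(Z, Z), S^4(Z)))
  [7] S(add(SZ, add(mul(Z, Z), S^4(Z))))
  [8] S(S(add(Z, add(mul(Z, Z), S^4(Z)))))
  [9] S(S(add(mul(Z, Z), S^4(Z))))
  [10] S(S(add(Z, S^4(Z))))
  [11] S^6(Z)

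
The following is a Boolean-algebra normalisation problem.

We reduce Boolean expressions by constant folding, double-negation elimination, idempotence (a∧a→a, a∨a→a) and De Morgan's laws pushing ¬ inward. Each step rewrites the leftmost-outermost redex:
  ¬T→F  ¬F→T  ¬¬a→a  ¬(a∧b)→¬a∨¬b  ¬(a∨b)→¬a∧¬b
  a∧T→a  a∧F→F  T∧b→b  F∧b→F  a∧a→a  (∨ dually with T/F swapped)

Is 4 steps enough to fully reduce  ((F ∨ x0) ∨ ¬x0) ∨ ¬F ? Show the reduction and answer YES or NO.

Answer: YES — reaches normal form T in 3 ≤ 4 steps

Working:
  start: ((F ∨ x0) ∨ ¬x0) ∨ ¬F
  [1] (x0 ∨ ¬x0) ∨ ¬F
  [2] (x0 ∨ ¬x0) ∨ T
  [3] T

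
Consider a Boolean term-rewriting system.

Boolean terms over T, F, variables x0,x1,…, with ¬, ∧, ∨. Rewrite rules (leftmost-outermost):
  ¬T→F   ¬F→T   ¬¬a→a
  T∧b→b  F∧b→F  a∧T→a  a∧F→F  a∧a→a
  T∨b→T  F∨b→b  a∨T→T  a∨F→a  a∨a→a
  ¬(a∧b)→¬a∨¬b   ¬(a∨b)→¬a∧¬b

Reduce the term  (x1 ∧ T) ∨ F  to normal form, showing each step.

Answer: normal form = x1  (in 2 steps)

Derivation:
  start: (x1 ∧ T) ∨ F
  →1  x1 ∧ T
  →2  x1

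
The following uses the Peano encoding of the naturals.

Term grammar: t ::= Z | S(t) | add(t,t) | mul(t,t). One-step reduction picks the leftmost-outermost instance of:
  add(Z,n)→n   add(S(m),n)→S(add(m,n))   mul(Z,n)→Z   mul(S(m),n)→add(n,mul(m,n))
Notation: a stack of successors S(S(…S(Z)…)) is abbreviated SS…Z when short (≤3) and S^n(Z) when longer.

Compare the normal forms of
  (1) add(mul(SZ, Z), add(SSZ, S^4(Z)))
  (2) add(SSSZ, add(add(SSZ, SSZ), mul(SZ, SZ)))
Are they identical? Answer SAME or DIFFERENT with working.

Answer: DIFFERENT — A ⇓ S^6(Z), B ⇓ S^8(Z)

Derivation:
Term A:
  start: add(mul(SZ, Z), add(SSZ, S^4(Z)))
  →1  add(add(Z, mul(Z, Z)), add(SSZ, S^4(Z)))
  →2  add(mul(Z, Z), add(SSZ, S^4(Z)))
  →3  add(Z, add(SSZ, S^4(Z)))
  →4  add(SSZ, S^4(Z))
  →5  S(add(SZ, S^4(Z)))
  →6  S(S(add(Z, S^4(Z))))
  →7  S^6(Z)

Term B:
  start: add(SSSZ, add(add(SSZ, SSZ), mul(SZ, SZ)))
  →1  S(add(SSZ, add(add(SSZ, SSZ), mul(SZ, SZ))))
  →2  S(S(add(SZ, add(add(SSZ, SSZ), mul(SZ, SZ)))))
  →3  S(S(S(add(Z, add(add(SSZ, SSZ), mul(SZ, SZ))))))
  →4  S(S(S(add(add(SSZ, SSZ), mul(SZ, SZ)))))
  →5  S(S(S(add(S(add(SZ, SSZ)), mul(SZ, SZ)))))
  →6  S(S(S(S(add(add(SZ, SSZ), mul(SZ, SZ))))))
  →7  S(S(S(S(add(S(add(Z, SSZ)), mul(SZ, SZ))))))
  →8  S(S(S(S(S(add(add(Z, SSZ), mul(SZ, SZ)))))))
  →9  S(S(S(S(S(add(SSZ, mul(SZ, SZ)))))))
  →10  S(S(S(S(S(S(add(SZ, mul(SZ, SZ))))))))
  →11  S(S(S(S(S(S(S(add(Z, mul(SZ, SZ)))))))))
  →12  S(S(S(S(S(S(S(mul(SZ, SZ))))))))
  →13  S(S(S(S(S(S(S(add(SZ, mul(Z, SZ)))))))))
  →14  S(S(S(S(S(S(S(S(add(Z, mul(Z, SZ))))))))))
  →15  S(S(S(S(S(S(S(S(mul(Z, SZ)))))))))
  →16  S^8(Z)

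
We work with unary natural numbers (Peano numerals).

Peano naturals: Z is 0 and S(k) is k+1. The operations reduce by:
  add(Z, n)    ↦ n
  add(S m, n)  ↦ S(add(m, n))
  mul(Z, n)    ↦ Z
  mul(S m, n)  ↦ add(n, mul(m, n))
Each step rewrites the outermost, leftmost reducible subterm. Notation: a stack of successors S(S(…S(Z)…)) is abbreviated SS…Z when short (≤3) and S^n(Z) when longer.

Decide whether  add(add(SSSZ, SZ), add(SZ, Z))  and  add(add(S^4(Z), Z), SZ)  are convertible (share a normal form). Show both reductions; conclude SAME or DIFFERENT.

Answer: SAME — A ⇓ S^5(Z), B ⇓ S^5(Z)

Working:
Term A:
  start: add(add(SSSZ, SZ), add(SZ, Z))
  step 1: add(S(add(SSZ, SZ)), add(SZ, Z))
  step 2: S(add(add(SSZ, SZ), add(SZ, Z)))
  step 3: S(add(S(add(SZ, SZ)), add(SZ, Z)))
  step 4: S(S(add(add(SZ, SZ), add(SZ, Z))))
  step 5: S(S(add(S(add(Z, SZ)), add(SZ, Z))))
  step 6: S(S(S(add(add(Z, SZ), add(SZ, Z)))))
  step 7: S(S(S(add(SZ, add(SZ, Z)))))
  step 8: S(S(S(S(add(Z, add(SZ, Z))))))
  step 9: S(S(S(S(add(SZ, Z)))))
  step 10: S(S(S(S(S(add(Z, Z))))))
  step 11: S^5(Z)

Term B:
  start: add(add(S^4(Z), Z), SZ)
  step 1: add(S(add(SSSZ, Z)), SZ)
  step 2: S(add(add(SSSZ, Z), SZ))
  step 3: S(add(S(add(SSZ, Z)), SZ))
  step 4: S(S(add(add(SSZ, Z), SZ)))
  step 5: S(S(add(S(add(SZ, Z)), SZ)))
  step 6: S(S(S(add(add(SZ, Z), SZ))))
  step 7: S(S(S(add(S(add(Z, Z)), SZ))))
  step 8: S(S(S(S(add(add(Z, Z), SZ)))))
  step 9: S(S(S(S(add(Z, SZ)))))
  step 10: S^5(Z)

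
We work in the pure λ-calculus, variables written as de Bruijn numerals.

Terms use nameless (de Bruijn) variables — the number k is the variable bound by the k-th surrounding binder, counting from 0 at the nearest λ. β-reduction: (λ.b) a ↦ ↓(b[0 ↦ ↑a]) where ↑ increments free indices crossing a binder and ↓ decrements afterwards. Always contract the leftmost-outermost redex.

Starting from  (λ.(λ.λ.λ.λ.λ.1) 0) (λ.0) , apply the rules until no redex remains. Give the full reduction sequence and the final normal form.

  start: (λ.(λ.λ.λ.λ.λ.1) 0) (λ.0)
  →1  (λ.λ.λ.λ.λ.1) (λ.0)
  →2  λ.λ.λ.λ.1

Answer: normal form = λ.λ.λ.λ.1  (in 2 steps)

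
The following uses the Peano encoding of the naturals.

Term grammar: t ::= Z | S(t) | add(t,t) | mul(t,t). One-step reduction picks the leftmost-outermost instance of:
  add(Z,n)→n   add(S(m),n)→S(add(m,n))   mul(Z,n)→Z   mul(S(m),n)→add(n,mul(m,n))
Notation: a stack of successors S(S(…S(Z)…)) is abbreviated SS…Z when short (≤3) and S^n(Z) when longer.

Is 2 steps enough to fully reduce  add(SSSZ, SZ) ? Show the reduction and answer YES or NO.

Answer: NO — after 2 steps the term is S(S(add(SZ, SZ))), not yet normal

Working:
  start: add(SSSZ, SZ)
  →1  S(add(SSZ, SZ))
  →2  S(S(add(SZ, SZ)))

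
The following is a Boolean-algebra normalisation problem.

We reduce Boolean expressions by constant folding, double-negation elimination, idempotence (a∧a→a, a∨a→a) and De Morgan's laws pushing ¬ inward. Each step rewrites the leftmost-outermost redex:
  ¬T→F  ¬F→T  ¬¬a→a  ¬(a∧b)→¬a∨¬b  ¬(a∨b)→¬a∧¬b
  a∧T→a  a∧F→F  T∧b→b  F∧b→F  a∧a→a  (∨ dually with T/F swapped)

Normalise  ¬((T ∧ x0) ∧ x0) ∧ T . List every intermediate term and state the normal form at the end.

Answer: normal form = ¬x0  (in 6 steps)

Working:
  start: ¬((T ∧ x0) ∧ x0) ∧ T
  step 1: ¬((T ∧ x0) ∧ x0)
  step 2: ¬(T ∧ x0) ∨ ¬x0
  step 3: (¬T ∨ ¬x0) ∨ ¬x0
  step 4: (F ∨ ¬x0) ∨ ¬x0
  step 5: ¬x0 ∨ ¬x0
  step 6: ¬x0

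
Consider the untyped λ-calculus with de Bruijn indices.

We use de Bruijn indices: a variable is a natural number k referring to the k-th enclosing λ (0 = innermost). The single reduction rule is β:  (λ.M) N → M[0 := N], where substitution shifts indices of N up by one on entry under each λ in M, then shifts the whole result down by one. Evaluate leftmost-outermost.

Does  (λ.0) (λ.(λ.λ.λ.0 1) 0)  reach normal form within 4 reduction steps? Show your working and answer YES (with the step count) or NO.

Answer: YES — reaches normal form λ.λ.λ.0 1 in 2 ≤ 4 steps

Reduction:
  start: (λ.0) (λ.(λ.λ.λ.0 1) 0)
  step 1: λ.(λ.λ.λ.0 1) 0
  step 2: λ.λ.λ.0 1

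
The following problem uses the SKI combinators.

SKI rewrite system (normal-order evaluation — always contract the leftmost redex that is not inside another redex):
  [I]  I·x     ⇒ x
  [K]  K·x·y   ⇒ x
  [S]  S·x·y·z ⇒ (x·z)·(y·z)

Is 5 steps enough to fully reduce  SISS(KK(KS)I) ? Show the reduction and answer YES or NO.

Answer: YES — reaches normal form S(SS)(KI) in 3 ≤ 5 steps

Reduction:
  start: SISS(KK(KS)I)
  step 1: IS(SS)(KK(KS)I)
  step 2: S(SS)(KK(KS)I)
  step 3: S(SS)(KI)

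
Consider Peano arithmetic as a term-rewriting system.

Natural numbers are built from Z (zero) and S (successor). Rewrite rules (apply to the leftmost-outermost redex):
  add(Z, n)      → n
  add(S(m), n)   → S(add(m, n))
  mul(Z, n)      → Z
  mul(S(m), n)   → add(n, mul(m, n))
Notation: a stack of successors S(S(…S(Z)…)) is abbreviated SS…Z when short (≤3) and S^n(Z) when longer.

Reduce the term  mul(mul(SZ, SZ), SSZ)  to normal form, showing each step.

Answer: normal form = SSZ  (in 9 steps)

Derivation:
  start: mul(mul(SZ, SZ), SSZ)
  [1] mul(add(SZ, mul(Z, SZ)), SSZ)
  [2] mul(S(add(Z, mul(Z, SZ))), SSZ)
  [3] add(SSZ, mul(add(Z, mul(Z, SZ)), SSZ))
  [4] S(add(SZ, mul(add(Z, mul(Z, SZ)), SSZ)))
  [5] S(S(add(Z, mul(add(Z, mul(Z, SZ)), SSZ))))
  [6] S(S(mul(add(Z, mul(Z, SZ)), SSZ)))
  [7] S(S(mul(mul(Z, SZ), SSZ)))
  [8] S(S(mul(Z, SSZ)))
  [9] SSZ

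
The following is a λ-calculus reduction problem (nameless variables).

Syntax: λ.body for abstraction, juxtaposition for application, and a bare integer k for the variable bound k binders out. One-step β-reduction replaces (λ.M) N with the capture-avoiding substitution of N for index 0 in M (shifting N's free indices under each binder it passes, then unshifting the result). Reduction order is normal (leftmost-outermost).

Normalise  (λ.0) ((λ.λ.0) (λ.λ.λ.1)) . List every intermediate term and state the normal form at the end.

  start: (λ.0) ((λ.λ.0) (λ.λ.λ.1))
  →1  (λ.λ.0) (λ.λ.λ.1)
  →2  λ.0

Answer: normal form = λ.0  (in 2 steps)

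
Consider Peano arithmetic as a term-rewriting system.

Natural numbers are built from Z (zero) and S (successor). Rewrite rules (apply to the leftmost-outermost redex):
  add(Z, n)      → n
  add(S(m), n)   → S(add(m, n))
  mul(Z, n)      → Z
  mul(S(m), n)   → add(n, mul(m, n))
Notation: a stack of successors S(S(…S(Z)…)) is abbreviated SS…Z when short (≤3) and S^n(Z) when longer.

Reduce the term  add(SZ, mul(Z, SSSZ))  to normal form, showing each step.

Answer: normal form = SZ  (in 3 steps)

Reduction:
  start: add(SZ, mul(Z, SSSZ))
  [1] S(add(Z, mul(Z, SSSZ)))
  [2] S(mul(Z, SSSZ))
  [3] SZ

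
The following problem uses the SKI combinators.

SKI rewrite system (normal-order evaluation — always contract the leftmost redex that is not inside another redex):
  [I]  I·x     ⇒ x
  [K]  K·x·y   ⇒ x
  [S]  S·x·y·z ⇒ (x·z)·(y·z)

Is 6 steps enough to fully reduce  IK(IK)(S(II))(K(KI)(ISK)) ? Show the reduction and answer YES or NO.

  start: IK(IK)(S(II))(K(KI)(ISK))
  [1] K(IK)(S(II))(K(KI)(ISK))
  [2] IK(K(KI)(ISK))
  [3] K(K(KI)(ISK))
  [4] K(KI)

Answer: YES — reaches normal form K(KI) in 4 ≤ 6 steps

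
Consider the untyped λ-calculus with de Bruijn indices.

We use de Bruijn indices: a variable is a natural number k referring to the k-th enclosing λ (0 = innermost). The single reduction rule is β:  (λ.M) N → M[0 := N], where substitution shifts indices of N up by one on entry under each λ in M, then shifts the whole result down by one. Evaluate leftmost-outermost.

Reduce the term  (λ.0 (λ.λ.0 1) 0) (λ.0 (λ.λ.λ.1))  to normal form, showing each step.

Answer: normal form = λ.λ.1  (in 6 steps)

Working:
  start: (λ.0 (λ.λ.0 1) 0) (λ.0 (λ.λ.λ.1))
  [1] (λ.0 (λ.λ.λ.1)) (λ.λ.0 1) (λ.0 (λ.λ.λ.1))
  [2] (λ.λ.0 1) (λ.λ.λ.1) (λ.0 (λ.λ.λ.1))
  [3] (λ.0 (λ.λ.λ.1)) (λ.0 (λ.λ.λ.1))
  [4] (λ.0 (λ.λ.λ.1)) (λ.λ.λ.1)
  [5] (λ.λ.λ.1) (λ.λ.λ.1)
  [6] λ.λ.1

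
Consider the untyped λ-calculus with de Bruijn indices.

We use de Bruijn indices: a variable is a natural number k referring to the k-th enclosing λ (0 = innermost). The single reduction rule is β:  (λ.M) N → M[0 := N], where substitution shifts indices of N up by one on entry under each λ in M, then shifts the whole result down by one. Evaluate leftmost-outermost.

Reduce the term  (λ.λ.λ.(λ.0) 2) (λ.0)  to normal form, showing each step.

Answer: normal form = λ.λ.λ.0  (in 2 steps)

Derivation:
  start: (λ.λ.λ.(λ.0) 2) (λ.0)
  →1  λ.λ.(λ.0) (λ.0)
  →2  λ.λ.λ.0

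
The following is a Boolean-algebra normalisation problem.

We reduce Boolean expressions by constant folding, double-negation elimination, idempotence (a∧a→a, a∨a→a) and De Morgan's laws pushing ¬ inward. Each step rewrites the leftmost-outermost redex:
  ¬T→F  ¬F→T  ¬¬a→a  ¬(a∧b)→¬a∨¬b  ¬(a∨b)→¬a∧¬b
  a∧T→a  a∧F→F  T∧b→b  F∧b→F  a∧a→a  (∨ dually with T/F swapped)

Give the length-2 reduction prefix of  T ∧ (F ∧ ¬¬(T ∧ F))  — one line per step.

Answer: after 2 steps: F

Derivation:
  start: T ∧ (F ∧ ¬¬(T ∧ F))
  →1  F ∧ ¬¬(T ∧ F)
  →2  F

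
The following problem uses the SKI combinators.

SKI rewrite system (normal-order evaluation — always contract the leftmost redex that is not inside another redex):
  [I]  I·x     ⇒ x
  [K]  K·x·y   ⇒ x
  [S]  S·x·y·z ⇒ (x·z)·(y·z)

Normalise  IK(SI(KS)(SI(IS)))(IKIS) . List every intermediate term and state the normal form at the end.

  start: IK(SI(KS)(SI(IS)))(IKIS)
  [1] K(SI(KS)(SI(IS)))(IKIS)
  [2] SI(KS)(SI(IS))
  [3] I(SI(IS))(KS(SI(IS)))
  [4] SI(IS)(KS(SI(IS)))
  [5] I(KS(SI(IS)))(IS(KS(SI(IS))))
  [6] KS(SI(IS))(IS(KS(SI(IS))))
  [7] S(IS(KS(SI(IS))))
  [8] S(S(KS(SI(IS))))
  [9] S(SS)

Answer: normal form = S(SS)  (in 9 steps)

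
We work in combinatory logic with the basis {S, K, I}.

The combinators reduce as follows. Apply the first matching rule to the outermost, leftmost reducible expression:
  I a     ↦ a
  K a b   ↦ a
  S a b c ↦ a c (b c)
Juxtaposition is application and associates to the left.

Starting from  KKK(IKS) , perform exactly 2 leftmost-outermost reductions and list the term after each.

  start: KKK(IKS)
  →1  K(IKS)
  →2  K(KS)

Answer: after 2 steps: K(KS)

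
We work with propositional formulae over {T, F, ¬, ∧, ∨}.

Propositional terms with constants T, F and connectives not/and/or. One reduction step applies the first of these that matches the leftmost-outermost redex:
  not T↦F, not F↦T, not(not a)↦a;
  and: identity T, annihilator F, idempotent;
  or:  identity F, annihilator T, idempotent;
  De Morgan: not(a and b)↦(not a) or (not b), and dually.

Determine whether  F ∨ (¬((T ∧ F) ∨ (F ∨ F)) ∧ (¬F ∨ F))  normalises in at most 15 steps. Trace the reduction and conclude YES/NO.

  start: F ∨ (¬((T ∧ F) ∨ (F ∨ F)) ∧ (¬F ∨ F))
  →1  ¬((T ∧ F) ∨ (F ∨ F)) ∧ (¬F ∨ F)
  →2  (¬(T ∧ F) ∧ ¬(F ∨ F)) ∧ (¬F ∨ F)
  →3  ((¬T ∨ ¬F) ∧ ¬(F ∨ F)) ∧ (¬F ∨ F)
  →4  ((F ∨ ¬F) ∧ ¬(F ∨ F)) ∧ (¬F ∨ F)
  →5  (¬F ∧ ¬(F ∨ F)) ∧ (¬F ∨ F)
  →6  (T ∧ ¬(F ∨ F)) ∧ (¬F ∨ F)
  →7  ¬(F ∨ F) ∧ (¬F ∨ F)
  →8  (¬F ∧ ¬F) ∧ (¬F ∨ F)
  →9  ¬F ∧ (¬F ∨ F)
  →10  T ∧ (¬F ∨ F)
  →11  ¬F ∨ F
  →12  ¬F
  →13  T

Answer: YES — reaches normal form T in 13 ≤ 15 steps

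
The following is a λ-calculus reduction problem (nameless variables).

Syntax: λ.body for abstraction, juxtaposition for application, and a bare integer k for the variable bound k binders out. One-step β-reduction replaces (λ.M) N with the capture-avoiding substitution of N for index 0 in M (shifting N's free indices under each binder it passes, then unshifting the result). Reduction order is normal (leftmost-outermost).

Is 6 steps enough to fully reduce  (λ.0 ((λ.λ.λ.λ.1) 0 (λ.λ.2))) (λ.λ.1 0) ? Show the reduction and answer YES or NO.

Answer: YES — reaches normal form λ.λ.1 in 5 ≤ 6 steps

Derivation:
  start: (λ.0 ((λ.λ.λ.λ.1) 0 (λ.λ.2))) (λ.λ.1 0)
  step 1: (λ.λ.1 0) ((λ.λ.λ.λ.1) (λ.λ.1 0) (λ.λ.λ.λ.1 0))
  step 2: λ.(λ.λ.λ.λ.1) (λ.λ.1 0) (λ.λ.λ.λ.1 0) 0
  step 3: λ.(λ.λ.λ.1) (λ.λ.λ.λ.1 0) 0
  step 4: λ.(λ.λ.1) 0
  step 5: λ.λ.1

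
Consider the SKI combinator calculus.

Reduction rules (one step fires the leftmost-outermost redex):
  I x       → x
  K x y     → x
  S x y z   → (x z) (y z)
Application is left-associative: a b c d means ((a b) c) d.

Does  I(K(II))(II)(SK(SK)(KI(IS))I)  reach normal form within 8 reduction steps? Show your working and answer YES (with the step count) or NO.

Answer: YES — reaches normal form I in 8 ≤ 8 steps

Reduction:
  start: I(K(II))(II)(SK(SK)(KI(IS))I)
  step 1: K(II)(II)(SK(SK)(KI(IS))I)
  step 2: II(SK(SK)(KI(IS))I)
  step 3: I(SK(SK)(KI(IS))I)
  step 4: SK(SK)(KI(IS))I
  step 5: K(KI(IS))(SK(KI(IS)))I
  step 6: KI(IS)I
  step 7: II
  step 8: I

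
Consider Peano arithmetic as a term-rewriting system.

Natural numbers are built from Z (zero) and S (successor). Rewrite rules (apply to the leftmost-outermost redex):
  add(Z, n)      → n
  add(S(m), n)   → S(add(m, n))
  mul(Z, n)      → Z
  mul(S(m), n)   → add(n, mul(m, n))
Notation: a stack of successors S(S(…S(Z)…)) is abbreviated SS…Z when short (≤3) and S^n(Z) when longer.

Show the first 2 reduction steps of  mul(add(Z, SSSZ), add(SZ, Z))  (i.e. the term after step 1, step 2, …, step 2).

  start: mul(add(Z, SSSZ), add(SZ, Z))
  →1  mul(SSSZ, add(SZ, Z))
  →2  add(add(SZ, Z), mul(SSZ, add(SZ, Z)))

Answer: after 2 steps: add(add(SZ, Z), mul(SSZ, add(SZ, Z)))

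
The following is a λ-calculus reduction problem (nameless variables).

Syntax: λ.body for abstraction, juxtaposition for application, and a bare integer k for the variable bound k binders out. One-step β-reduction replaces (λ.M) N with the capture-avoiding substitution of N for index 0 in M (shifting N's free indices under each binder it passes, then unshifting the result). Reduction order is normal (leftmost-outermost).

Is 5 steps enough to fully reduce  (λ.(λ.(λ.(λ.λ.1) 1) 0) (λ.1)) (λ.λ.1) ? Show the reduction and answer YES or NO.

  start: (λ.(λ.(λ.(λ.λ.1) 1) 0) (λ.1)) (λ.λ.1)
  [1] (λ.(λ.(λ.λ.1) 1) 0) (λ.λ.λ.1)
  [2] (λ.(λ.λ.1) (λ.λ.λ.1)) (λ.λ.λ.1)
  [3] (λ.λ.1) (λ.λ.λ.1)
  [4] λ.λ.λ.λ.1

Answer: YES — reaches normal form λ.λ.λ.λ.1 in 4 ≤ 5 steps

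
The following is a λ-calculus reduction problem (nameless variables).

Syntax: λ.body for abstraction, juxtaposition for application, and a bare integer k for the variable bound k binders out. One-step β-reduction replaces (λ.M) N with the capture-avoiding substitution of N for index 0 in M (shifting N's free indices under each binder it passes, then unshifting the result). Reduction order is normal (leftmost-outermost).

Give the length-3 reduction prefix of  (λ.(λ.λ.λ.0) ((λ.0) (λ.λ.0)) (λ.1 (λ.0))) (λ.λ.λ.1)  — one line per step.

  start: (λ.(λ.λ.λ.0) ((λ.0) (λ.λ.0)) (λ.1 (λ.0))) (λ.λ.λ.1)
  →1  (λ.λ.λ.0) ((λ.0) (λ.λ.0)) (λ.(λ.λ.λ.1) (λ.0))
  →2  (λ.λ.0) (λ.(λ.λ.λ.1) (λ.0))
  →3  λ.0

Answer: after 3 steps: λ.0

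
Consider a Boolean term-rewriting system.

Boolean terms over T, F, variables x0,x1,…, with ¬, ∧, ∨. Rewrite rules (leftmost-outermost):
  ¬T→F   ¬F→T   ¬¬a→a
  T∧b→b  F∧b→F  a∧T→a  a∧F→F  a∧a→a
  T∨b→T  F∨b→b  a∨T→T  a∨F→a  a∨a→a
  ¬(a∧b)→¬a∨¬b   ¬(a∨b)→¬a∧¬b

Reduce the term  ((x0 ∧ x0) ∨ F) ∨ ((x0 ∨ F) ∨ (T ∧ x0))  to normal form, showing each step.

Answer: normal form = x0  (in 6 steps)

Reduction:
  start: ((x0 ∧ x0) ∨ F) ∨ ((x0 ∨ F) ∨ (T ∧ x0))
  step 1: (x0 ∧ x0) ∨ ((x0 ∨ F) ∨ (T ∧ x0))
  step 2: x0 ∨ ((x0 ∨ F) ∨ (T ∧ x0))
  step 3: x0 ∨ (x0 ∨ (T ∧ x0))
  step 4: x0 ∨ (x0 ∨ x0)
  step 5: x0 ∨ x0
  step 6: x0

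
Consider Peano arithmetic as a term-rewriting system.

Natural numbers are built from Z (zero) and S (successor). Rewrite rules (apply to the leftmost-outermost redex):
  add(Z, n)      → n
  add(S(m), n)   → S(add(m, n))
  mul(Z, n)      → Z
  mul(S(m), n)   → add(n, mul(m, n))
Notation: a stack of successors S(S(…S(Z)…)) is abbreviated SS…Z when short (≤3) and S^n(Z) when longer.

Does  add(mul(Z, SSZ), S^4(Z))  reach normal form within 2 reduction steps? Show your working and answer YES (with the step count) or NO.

  start: add(mul(Z, SSZ), S^4(Z))
  step 1: add(Z, S^4(Z))
  step 2: S^4(Z)

Answer: YES — reaches normal form S^4(Z) in 2 ≤ 2 steps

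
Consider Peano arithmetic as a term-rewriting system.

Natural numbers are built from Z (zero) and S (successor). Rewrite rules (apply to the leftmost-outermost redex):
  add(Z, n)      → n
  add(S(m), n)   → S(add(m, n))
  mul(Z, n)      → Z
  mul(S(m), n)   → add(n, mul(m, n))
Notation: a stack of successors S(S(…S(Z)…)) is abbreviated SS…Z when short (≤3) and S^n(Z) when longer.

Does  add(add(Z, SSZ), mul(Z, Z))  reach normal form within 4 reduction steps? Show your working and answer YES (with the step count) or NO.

  start: add(add(Z, SSZ), mul(Z, Z))
  [1] add(SSZ, mul(Z, Z))
  [2] S(add(SZ, mul(Z, Z)))
  [3] S(S(add(Z, mul(Z, Z))))
  [4] S(S(mul(Z, Z)))

Answer: NO — after 4 steps the term is S(S(mul(Z, Z))), not yet normal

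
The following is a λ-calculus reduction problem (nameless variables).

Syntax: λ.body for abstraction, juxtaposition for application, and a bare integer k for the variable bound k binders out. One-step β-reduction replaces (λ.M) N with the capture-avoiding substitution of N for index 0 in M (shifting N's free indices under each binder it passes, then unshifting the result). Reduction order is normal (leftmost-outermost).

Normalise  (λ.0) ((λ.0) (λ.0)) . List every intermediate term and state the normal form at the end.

  start: (λ.0) ((λ.0) (λ.0))
  →1  (λ.0) (λ.0)
  →2  λ.0

Answer: normal form = λ.0  (in 2 steps)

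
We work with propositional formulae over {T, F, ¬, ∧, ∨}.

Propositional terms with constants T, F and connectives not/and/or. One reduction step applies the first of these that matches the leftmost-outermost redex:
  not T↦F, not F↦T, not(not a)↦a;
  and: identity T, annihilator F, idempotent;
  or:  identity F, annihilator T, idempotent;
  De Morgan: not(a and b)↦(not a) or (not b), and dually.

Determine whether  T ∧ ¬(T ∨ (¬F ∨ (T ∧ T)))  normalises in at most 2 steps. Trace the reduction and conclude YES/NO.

  start: T ∧ ¬(T ∨ (¬F ∨ (T ∧ T)))
  [1] ¬(T ∨ (¬F ∨ (T ∧ T)))
  [2] ¬T ∧ ¬(¬F ∨ (T ∧ T))

Answer: NO — after 2 steps the term is ¬T ∧ ¬(¬F ∨ (T ∧ T)), not yet normal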